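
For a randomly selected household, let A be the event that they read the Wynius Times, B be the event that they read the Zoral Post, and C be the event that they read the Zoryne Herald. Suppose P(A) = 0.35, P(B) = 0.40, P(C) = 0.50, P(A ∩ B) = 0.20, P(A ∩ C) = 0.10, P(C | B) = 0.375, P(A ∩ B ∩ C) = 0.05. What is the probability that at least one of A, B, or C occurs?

0.85

P(B ∩ C) = P(B)·P(C|B) = 0.40 × 0.375 = 0.15
P(A ∪ B ∪ C) = 0.35 + 0.40 + 0.50 − 0.20 − 0.10 − 0.15 + 0.05 = 0.85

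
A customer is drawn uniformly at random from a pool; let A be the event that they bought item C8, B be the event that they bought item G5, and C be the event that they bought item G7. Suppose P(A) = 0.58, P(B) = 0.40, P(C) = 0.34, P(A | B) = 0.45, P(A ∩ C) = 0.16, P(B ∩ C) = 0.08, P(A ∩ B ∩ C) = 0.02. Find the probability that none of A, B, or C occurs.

P(A ∩ B) = P(B)·P(A|B) = 0.40 × 0.45 = 0.18
By inclusion-exclusion,
P(A ∪ B ∪ C) = 0.58 + 0.40 + 0.34 − 0.18 − 0.16 − 0.08 + 0.02 = 0.92
P(none) = 1 − 0.92 = 0.08

0.08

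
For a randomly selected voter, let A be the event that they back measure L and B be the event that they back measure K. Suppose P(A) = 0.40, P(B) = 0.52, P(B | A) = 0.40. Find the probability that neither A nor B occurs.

P(A ∩ B) = P(A)·P(B|A) = 0.40 × 0.40 = 0.16
By inclusion–exclusion:
P(A ∪ B) = 0.40 + 0.52 − 0.16 = 0.76
P(none) = 1 − 0.76 = 0.24

0.24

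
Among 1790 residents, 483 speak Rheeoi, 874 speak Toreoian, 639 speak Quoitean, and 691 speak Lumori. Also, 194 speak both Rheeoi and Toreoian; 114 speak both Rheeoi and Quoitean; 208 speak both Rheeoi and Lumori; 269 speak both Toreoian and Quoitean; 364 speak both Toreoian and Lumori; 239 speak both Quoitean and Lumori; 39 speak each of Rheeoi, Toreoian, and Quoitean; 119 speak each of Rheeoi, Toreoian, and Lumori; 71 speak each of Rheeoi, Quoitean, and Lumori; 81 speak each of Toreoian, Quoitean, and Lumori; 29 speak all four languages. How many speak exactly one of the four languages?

N(exactly one) = 483 + 874 + 639 + 691 − 2·194 − 2·114 − 2·208 − 2·269 − 2·364 − 2·239 + 3·39 + 3·119 + 3·71 + 3·81 − 4·29 = 725

725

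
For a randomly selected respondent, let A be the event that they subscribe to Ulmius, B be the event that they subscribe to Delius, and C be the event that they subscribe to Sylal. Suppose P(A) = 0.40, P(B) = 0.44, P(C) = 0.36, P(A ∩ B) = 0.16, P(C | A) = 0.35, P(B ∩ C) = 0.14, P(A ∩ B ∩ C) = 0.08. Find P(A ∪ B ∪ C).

0.84

P(A ∩ C) = P(A)·P(C|A) = 0.40 × 0.35 = 0.14
By inclusion–exclusion:
P(A ∪ B ∪ C) = 0.40 + 0.44 + 0.36 − 0.16 − 0.14 − 0.14 + 0.08 = 0.84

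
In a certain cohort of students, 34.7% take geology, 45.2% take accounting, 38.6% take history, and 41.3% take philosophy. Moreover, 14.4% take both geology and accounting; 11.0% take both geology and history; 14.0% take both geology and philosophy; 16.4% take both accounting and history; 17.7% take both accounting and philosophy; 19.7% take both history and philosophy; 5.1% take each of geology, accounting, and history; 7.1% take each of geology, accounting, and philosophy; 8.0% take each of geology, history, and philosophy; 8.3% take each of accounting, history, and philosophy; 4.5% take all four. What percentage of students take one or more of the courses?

90.6%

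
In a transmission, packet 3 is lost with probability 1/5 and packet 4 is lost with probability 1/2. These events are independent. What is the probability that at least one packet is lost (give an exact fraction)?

Independence gives P(none) = ∏(1 − pᵢ).
P(none) = (1 − 1/5) × (1 − 1/2) = 4/5 × 1/2 = 2/5
P(at least one) = 1 − 2/5 = 3/5

3/5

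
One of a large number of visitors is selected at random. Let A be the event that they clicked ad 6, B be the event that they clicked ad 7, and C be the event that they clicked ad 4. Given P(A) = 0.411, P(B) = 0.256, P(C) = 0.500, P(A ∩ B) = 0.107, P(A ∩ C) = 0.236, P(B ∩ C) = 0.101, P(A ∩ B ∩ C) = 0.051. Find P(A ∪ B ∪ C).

0.774

P(A ∪ B ∪ C) = 0.411 + 0.256 + 0.500 − 0.107 − 0.236 − 0.101 + 0.051 = 0.774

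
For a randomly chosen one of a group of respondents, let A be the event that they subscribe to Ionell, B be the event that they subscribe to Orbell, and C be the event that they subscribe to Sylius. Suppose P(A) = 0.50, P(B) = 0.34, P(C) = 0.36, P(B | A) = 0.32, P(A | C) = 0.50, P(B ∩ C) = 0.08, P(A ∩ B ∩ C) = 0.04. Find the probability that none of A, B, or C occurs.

0.18

P(A ∩ B) = P(A)·P(B|A) = 0.50 × 0.32 = 0.16
P(A ∩ C) = P(C)·P(A|C) = 0.36 × 0.50 = 0.18
By inclusion–exclusion:
P(A ∪ B ∪ C) = 0.50 + 0.34 + 0.36 − 0.16 − 0.18 − 0.08 + 0.04 = 0.82
P(none) = 1 − 0.82 = 0.18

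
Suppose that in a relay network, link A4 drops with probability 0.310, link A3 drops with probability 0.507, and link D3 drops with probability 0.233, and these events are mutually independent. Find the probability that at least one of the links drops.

Independence gives P(none) = ∏(1 − pᵢ).
P(none) = (1 − 0.310) × (1 − 0.507) × (1 − 0.233) = 0.690 × 0.493 × 0.767 = 0.26091039
P(at least one) = 1 − 0.26091039 = 0.73908961

0.73908961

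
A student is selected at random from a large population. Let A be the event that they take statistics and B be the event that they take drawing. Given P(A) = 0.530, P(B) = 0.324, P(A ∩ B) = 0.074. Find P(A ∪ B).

0.780

P(A ∪ B) = 0.530 + 0.324 − 0.074 = 0.780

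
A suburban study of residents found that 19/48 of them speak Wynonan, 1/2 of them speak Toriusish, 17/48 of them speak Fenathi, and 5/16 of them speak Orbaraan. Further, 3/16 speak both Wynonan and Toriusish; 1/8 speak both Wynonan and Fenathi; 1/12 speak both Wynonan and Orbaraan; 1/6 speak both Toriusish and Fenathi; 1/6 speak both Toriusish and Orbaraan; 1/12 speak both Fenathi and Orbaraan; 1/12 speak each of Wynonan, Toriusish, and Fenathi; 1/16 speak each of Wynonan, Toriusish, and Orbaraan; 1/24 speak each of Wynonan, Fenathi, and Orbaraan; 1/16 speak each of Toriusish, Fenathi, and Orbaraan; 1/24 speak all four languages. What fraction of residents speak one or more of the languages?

23/24

By inclusion-exclusion,
P(union) = 19/48 + 1/2 + 17/48 + 5/16 − 3/16 − 1/8 − 1/12 − 1/6 − 1/6 − 1/12 + 1/12 + 1/16 + 1/24 + 1/16 − 1/24 = 23/24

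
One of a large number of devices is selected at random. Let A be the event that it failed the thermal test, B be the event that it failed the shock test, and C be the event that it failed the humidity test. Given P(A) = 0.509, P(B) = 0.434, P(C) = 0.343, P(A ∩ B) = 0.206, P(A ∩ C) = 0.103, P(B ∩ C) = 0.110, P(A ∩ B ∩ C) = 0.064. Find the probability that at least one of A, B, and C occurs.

0.931

P(A ∪ B ∪ C) = 0.509 + 0.434 + 0.343 − 0.206 − 0.103 − 0.110 + 0.064 = 0.931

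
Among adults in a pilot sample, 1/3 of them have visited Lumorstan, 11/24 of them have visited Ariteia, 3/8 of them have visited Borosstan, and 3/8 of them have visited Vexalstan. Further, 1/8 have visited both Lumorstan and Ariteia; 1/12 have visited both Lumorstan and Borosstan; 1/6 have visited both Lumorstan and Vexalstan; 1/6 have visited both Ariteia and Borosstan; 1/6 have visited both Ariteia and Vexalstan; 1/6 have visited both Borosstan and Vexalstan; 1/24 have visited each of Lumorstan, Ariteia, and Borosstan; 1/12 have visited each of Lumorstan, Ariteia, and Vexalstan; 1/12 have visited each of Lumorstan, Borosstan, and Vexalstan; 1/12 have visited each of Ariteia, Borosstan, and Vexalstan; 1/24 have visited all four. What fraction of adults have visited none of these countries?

1/12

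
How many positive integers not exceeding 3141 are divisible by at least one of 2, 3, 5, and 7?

2422

By inclusion–exclusion:
floor(3141/2) + floor(3141/3) + floor(3141/5) + floor(3141/7) − floor(3141/6) − floor(3141/10) − floor(3141/14) − floor(3141/15) − floor(3141/21) − floor(3141/35) + floor(3141/30) + floor(3141/42) + floor(3141/70) + floor(3141/105) − floor(3141/210) = 1570 + 1047 + 628 + 448 − 523 − 314 − 224 − 209 − 149 − 89 + 104 + 74 + 44 + 29 − 14 = 2422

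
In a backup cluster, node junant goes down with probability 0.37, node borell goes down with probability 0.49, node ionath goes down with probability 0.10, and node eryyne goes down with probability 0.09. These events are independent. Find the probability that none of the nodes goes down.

0.2631447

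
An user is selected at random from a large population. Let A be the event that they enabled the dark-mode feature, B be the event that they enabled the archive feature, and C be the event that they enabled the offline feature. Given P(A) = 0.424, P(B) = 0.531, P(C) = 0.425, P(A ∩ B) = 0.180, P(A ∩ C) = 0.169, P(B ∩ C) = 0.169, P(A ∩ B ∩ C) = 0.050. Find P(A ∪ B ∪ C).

0.912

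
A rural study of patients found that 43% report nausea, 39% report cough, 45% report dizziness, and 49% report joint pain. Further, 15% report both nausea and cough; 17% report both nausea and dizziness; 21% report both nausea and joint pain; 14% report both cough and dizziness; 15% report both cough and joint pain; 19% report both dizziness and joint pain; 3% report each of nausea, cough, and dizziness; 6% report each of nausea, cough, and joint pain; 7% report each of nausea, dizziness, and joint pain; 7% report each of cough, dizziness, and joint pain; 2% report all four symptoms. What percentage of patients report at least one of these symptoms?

96%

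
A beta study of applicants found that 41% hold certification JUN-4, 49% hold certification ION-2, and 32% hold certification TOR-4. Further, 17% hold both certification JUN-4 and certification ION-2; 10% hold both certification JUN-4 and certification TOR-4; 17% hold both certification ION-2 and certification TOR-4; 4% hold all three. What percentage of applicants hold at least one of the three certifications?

82%

P(≥1) = 41 + 49 + 32 − 17 − 10 − 17 + 4 = 82%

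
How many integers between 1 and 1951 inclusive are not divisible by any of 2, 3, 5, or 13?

481

By inclusion-exclusion,
975 + 650 + 390 + 150 − 325 − 195 − 75 − 130 − 50 − 30 + 65 + 25 + 15 + 10 − 5 = 1470
1951 − 1470 = 481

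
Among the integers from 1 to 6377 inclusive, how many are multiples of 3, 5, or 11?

3284

floor(6377/3) + floor(6377/5) + floor(6377/11) − floor(6377/15) − floor(6377/33) − floor(6377/55) + floor(6377/165) = 2125 + 1275 + 579 − 425 − 193 − 115 + 38 = 3284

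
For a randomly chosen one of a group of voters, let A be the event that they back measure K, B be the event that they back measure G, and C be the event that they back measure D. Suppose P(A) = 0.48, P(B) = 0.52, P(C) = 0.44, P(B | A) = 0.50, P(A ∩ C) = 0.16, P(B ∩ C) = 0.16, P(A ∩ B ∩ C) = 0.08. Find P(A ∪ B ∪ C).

P(A ∩ B) = P(A)·P(B|A) = 0.48 × 0.50 = 0.24
Inclusion–exclusion gives
P(A ∪ B ∪ C) = 0.48 + 0.52 + 0.44 − 0.24 − 0.16 − 0.16 + 0.08 = 0.96

0.96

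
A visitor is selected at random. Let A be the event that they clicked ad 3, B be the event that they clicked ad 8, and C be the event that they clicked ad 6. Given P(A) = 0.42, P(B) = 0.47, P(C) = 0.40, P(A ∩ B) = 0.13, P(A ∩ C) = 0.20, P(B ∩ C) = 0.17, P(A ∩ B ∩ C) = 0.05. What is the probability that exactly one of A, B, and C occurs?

Using the inclusion–exclusion count for exactly one event:
P(exactly one) = 0.42 + 0.47 + 0.40 − 2·0.13 − 2·0.20 − 2·0.17 + 3·0.05 = 0.44

0.44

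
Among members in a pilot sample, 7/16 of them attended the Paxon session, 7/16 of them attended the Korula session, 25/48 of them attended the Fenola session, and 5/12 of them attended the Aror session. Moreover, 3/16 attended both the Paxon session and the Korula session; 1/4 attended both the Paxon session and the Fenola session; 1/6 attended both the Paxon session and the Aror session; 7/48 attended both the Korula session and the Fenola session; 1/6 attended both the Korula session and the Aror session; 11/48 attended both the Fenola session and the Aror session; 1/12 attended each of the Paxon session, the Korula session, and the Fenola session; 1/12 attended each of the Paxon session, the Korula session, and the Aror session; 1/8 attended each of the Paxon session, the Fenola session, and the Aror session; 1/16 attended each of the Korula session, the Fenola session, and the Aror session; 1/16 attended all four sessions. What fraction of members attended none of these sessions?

1/24

By inclusion-exclusion,
P(union) = 7/16 + 7/16 + 25/48 + 5/12 − 3/16 − 1/4 − 1/6 − 7/48 − 1/6 − 11/48 + 1/12 + 1/12 + 1/8 + 1/16 − 1/16 = 23/24
P(none) = 1 − 23/24 = 1/24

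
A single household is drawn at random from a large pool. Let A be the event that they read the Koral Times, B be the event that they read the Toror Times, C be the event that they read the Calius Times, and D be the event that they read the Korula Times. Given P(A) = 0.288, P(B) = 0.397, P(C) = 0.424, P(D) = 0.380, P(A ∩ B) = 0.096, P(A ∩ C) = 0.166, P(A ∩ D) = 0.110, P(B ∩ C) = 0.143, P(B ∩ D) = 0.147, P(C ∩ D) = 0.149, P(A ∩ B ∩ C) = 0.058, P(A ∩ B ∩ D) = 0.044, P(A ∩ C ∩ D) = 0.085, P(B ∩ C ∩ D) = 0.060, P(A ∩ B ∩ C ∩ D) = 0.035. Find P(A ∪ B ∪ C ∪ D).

P(A ∪ B ∪ C ∪ D) = 0.288 + 0.397 + 0.424 + 0.380 − 0.096 − 0.166 − 0.110 − 0.143 − 0.147 − 0.149 + 0.058 + 0.044 + 0.085 + 0.060 − 0.035 = 0.890

0.890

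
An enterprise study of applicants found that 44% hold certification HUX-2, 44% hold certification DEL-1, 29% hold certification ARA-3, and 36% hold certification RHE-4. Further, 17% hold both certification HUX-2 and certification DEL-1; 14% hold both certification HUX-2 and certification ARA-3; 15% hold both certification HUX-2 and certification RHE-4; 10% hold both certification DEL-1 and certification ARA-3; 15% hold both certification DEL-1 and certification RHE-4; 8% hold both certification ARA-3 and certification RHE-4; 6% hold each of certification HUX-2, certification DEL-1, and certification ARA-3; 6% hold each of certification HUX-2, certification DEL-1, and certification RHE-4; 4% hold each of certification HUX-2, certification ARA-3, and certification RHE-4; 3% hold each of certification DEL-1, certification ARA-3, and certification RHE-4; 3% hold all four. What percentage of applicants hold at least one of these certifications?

P(≥1) = 44 + 44 + 29 + 36 − 17 − 14 − 15 − 10 − 15 − 8 + 6 + 6 + 4 + 3 − 3 = 90%

90%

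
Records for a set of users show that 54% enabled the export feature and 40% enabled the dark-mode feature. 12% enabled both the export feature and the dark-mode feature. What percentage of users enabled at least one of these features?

Inclusion–exclusion gives
P(union) = 54 + 40 − 12 = 82%

82%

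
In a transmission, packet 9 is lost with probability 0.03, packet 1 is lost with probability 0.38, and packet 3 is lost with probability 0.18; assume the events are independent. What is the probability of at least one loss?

Independence gives P(none) = ∏(1 − pᵢ).
P(none) = (1 − 0.03) × (1 − 0.38) × (1 − 0.18) = 0.97 × 0.62 × 0.82 = 0.493148
P(at least one) = 1 − 0.493148 = 0.506852

0.506852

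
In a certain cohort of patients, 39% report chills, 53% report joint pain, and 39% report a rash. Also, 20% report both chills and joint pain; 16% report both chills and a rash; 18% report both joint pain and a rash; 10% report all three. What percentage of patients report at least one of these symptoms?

87%

P(at least one) = 39 + 53 + 39 − 20 − 16 − 18 + 10 = 87%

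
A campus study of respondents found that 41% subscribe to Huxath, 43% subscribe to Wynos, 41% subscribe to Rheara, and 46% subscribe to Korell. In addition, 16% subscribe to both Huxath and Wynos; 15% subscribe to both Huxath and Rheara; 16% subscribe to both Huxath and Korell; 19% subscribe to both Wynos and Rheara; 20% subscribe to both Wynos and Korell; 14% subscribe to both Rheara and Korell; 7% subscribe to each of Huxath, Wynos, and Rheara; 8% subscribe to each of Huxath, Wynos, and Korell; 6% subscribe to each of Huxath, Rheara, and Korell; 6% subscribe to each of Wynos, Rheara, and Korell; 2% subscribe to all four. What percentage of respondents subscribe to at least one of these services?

By inclusion–exclusion:
P(≥1) = 41 + 43 + 41 + 46 − 16 − 15 − 16 − 19 − 20 − 14 + 7 + 8 + 6 + 6 − 2 = 96%

96%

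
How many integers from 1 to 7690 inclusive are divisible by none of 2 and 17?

3619

By inclusion-exclusion,
⌊7690/2⌋ + ⌊7690/17⌋ − ⌊7690/34⌋ = 3845 + 452 − 226 = 4071
7690 − 4071 = 3619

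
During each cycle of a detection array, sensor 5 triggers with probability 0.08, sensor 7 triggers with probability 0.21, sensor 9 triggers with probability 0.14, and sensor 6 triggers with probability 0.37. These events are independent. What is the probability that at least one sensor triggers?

P(none) = (1 − 0.08) × (1 − 0.21) × (1 − 0.14) × (1 − 0.37) = 0.92 × 0.79 × 0.86 × 0.63 = 0.39378024
P(at least one) = 1 − 0.39378024 = 0.60621976

0.60621976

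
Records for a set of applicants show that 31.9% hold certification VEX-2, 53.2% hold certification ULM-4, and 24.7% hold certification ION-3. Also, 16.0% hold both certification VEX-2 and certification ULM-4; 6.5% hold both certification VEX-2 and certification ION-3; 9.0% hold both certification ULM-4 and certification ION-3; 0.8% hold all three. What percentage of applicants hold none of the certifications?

20.9%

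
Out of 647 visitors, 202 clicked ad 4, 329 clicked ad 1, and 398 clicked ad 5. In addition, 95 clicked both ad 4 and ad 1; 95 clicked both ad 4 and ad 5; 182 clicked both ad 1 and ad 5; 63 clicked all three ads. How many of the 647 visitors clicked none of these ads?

27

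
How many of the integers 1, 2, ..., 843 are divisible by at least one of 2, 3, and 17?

floor(843/2) + floor(843/3) + floor(843/17) − floor(843/6) − floor(843/34) − floor(843/51) + floor(843/102) = 421 + 281 + 49 − 140 − 24 − 16 + 8 = 579

579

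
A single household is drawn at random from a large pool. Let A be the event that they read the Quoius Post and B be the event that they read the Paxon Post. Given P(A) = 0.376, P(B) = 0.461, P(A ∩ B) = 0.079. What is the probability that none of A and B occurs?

By inclusion–exclusion:
P(A ∪ B) = 0.376 + 0.461 − 0.079 = 0.758
P(none) = 1 − 0.758 = 0.242

0.242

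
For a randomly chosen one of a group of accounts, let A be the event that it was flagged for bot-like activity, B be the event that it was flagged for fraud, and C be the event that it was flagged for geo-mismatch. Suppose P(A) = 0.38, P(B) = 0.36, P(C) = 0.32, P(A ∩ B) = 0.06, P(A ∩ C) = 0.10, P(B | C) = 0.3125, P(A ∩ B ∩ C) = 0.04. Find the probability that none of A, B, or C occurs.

P(B ∩ C) = P(C)·P(B|C) = 0.32 × 0.3125 = 0.10
Apply inclusion-exclusion:
P(A ∪ B ∪ C) = 0.38 + 0.36 + 0.32 − 0.06 − 0.10 − 0.10 + 0.04 = 0.84
P(none) = 1 − 0.84 = 0.16

0.16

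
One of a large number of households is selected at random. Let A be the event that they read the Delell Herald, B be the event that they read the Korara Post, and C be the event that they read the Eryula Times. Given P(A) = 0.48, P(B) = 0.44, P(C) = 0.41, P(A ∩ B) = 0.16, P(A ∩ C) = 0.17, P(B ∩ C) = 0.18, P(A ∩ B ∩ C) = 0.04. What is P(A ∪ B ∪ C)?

Using inclusion–exclusion:
P(A ∪ B ∪ C) = 0.48 + 0.44 + 0.41 − 0.16 − 0.17 − 0.18 + 0.04 = 0.86

0.86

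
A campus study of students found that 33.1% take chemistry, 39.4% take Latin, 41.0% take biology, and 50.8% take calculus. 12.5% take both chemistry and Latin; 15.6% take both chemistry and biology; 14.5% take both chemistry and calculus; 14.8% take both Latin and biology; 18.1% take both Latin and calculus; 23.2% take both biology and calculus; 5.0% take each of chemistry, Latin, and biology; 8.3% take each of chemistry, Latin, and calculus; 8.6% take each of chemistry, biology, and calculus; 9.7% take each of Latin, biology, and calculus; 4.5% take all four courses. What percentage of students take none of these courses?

7.3%

Using inclusion–exclusion:
P(union) = 33.1 + 39.4 + 41.0 + 50.8 − 12.5 − 15.6 − 14.5 − 14.8 − 18.1 − 23.2 + 5.0 + 8.3 + 8.6 + 9.7 − 4.5 = 92.7%
P(none) = 100% − 92.7% = 7.3%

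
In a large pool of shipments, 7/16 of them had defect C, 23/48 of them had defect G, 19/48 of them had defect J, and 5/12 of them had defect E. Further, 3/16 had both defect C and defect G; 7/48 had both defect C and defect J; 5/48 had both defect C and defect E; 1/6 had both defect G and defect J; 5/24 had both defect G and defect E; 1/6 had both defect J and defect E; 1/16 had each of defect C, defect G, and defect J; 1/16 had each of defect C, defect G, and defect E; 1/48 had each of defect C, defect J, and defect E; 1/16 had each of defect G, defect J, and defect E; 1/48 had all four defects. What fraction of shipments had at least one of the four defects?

15/16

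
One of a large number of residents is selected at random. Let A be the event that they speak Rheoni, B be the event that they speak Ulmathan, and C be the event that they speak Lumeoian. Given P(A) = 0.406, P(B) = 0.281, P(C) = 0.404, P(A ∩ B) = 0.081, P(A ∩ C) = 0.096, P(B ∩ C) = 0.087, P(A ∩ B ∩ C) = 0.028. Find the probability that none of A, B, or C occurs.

Using inclusion–exclusion:
P(A ∪ B ∪ C) = 0.406 + 0.281 + 0.404 − 0.081 − 0.096 − 0.087 + 0.028 = 0.855
P(none) = 1 − 0.855 = 0.145

0.145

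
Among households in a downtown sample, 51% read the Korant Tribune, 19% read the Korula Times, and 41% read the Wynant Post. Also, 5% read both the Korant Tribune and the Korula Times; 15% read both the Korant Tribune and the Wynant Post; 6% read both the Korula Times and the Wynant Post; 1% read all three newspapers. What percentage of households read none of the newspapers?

By inclusion-exclusion,
P(≥1) = 51 + 19 + 41 − 5 − 15 − 6 + 1 = 86%
P(none) = 100% − 86% = 14%

14%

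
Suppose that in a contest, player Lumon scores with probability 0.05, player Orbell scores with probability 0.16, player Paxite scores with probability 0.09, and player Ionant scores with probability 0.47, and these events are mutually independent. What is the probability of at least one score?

P(none) = (1 − 0.05) × (1 − 0.16) × (1 − 0.09) × (1 − 0.47) = 0.95 × 0.84 × 0.91 × 0.53 = 0.3848754
P(at least one) = 1 − 0.3848754 = 0.6151246

0.6151246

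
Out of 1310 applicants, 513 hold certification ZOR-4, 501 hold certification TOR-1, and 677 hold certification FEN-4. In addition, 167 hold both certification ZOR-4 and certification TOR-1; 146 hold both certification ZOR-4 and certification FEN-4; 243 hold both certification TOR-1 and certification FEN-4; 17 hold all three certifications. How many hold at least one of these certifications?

1152

Apply inclusion-exclusion:
N(≥1) = 513 + 501 + 677 − 167 − 146 − 243 + 17 = 1152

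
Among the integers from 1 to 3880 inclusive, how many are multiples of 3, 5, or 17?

1933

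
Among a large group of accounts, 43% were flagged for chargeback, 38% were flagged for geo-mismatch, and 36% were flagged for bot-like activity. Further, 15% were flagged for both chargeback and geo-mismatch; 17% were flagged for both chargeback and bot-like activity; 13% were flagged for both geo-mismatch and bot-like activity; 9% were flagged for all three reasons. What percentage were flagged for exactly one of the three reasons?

54%

Using the inclusion–exclusion count for exactly one event:
P(exactly one) = 43 + 38 + 36 − 2·15 − 2·17 − 2·13 + 3·9 = 54%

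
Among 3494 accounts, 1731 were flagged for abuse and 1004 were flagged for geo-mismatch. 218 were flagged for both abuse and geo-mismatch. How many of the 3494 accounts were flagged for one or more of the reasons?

2517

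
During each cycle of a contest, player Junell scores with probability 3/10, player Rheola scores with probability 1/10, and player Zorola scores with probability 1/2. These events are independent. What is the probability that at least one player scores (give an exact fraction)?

Independence gives P(none) = ∏(1 − pᵢ).
P(none) = (1 − 3/10) × (1 − 1/10) × (1 − 1/2) = 7/10 × 9/10 × 1/2 = 63/200
P(at least one) = 1 − 63/200 = 137/200

137/200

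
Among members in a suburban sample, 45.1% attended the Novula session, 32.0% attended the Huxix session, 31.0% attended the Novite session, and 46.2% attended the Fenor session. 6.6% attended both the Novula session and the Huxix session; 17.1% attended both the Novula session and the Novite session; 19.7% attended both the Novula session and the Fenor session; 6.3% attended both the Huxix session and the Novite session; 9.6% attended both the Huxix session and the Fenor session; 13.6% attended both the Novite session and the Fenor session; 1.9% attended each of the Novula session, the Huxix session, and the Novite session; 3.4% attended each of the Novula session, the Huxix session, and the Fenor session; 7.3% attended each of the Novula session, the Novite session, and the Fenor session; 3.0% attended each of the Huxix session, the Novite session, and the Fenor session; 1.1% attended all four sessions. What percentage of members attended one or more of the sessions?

95.9%

P(at least one) = 45.1 + 32.0 + 31.0 + 46.2 − 6.6 − 17.1 − 19.7 − 6.3 − 9.6 − 13.6 + 1.9 + 3.4 + 7.3 + 3.0 − 1.1 = 95.9%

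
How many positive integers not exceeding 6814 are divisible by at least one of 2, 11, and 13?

3407 + 619 + 524 − 309 − 262 − 47 + 23 = 3955

3955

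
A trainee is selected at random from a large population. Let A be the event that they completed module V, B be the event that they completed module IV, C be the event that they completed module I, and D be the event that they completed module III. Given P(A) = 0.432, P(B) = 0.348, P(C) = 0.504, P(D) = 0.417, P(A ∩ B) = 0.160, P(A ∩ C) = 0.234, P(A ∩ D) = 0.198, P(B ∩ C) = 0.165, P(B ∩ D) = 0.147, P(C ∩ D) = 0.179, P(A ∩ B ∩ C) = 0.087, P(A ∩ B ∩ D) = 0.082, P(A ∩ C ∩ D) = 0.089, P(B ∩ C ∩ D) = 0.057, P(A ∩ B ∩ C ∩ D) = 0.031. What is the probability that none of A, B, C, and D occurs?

0.098

Apply inclusion-exclusion:
P(A ∪ B ∪ C ∪ D) = 0.432 + 0.348 + 0.504 + 0.417 − 0.160 − 0.234 − 0.198 − 0.165 − 0.147 − 0.179 + 0.087 + 0.082 + 0.089 + 0.057 − 0.031 = 0.902
P(none) = 1 − 0.902 = 0.098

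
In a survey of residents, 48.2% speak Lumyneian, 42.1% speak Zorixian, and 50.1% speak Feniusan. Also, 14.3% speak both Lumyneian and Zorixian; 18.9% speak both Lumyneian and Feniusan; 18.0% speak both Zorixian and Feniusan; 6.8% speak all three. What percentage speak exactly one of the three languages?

By inclusion–exclusion (exactly-one form):
P(exactly one) = 48.2 + 42.1 + 50.1 − 2·14.3 − 2·18.9 − 2·18.0 + 3·6.8 = 58.4%

58.4%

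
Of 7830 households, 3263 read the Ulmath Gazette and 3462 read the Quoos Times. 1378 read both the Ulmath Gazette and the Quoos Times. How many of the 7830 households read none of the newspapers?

2483

Inclusion–exclusion gives
N(≥1) = 3263 + 3462 − 1378 = 5347
None: 7830 − 5347 = 2483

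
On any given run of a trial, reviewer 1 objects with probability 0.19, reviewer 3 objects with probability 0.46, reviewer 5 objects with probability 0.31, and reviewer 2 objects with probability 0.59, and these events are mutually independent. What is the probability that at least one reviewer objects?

P(none) = (1 − 0.19) × (1 − 0.46) × (1 − 0.31) × (1 − 0.59) = 0.81 × 0.54 × 0.69 × 0.41 = 0.12374046
P(at least one) = 1 − 0.12374046 = 0.87625954

0.87625954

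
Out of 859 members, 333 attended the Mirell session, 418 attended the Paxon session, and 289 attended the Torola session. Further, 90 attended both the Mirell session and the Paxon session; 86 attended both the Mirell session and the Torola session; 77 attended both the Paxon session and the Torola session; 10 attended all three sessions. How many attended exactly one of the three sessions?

By inclusion–exclusion (exactly-one form):
|exactly one| = 333 + 418 + 289 − 2·90 − 2·86 − 2·77 + 3·10 = 564

564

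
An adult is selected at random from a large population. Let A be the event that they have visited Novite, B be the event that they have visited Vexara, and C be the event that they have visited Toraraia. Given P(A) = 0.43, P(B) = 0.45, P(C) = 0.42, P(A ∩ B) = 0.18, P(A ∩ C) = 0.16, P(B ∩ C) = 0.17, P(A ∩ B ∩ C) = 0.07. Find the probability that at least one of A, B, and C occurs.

0.86

By inclusion-exclusion,
P(A ∪ B ∪ C) = 0.43 + 0.45 + 0.42 − 0.18 − 0.16 − 0.17 + 0.07 = 0.86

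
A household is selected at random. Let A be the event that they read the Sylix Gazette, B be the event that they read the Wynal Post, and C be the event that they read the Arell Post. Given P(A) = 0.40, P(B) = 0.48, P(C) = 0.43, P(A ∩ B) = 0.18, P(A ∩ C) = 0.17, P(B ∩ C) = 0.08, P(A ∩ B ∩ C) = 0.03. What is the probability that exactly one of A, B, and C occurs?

0.54

P(exactly one) = 0.40 + 0.48 + 0.43 − 2·0.18 − 2·0.17 − 2·0.08 + 3·0.03 = 0.54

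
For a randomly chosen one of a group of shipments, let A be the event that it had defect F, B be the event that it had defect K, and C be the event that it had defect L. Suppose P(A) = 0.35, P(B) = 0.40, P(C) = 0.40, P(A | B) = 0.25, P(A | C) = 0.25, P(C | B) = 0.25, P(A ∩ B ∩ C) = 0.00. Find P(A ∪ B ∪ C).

P(A ∩ B) = P(B)·P(A|B) = 0.40 × 0.25 = 0.10
P(A ∩ C) = P(C)·P(A|C) = 0.40 × 0.25 = 0.10
P(B ∩ C) = P(B)·P(C|B) = 0.40 × 0.25 = 0.10
P(A ∪ B ∪ C) = 0.35 + 0.40 + 0.40 − 0.10 − 0.10 − 0.10 + 0.00 = 0.85

0.85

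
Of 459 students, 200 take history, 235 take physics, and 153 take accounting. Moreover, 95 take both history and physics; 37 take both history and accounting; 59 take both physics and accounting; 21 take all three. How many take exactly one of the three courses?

Using the inclusion–exclusion count for exactly one event:
|exactly one| = 200 + 235 + 153 − 2·95 − 2·37 − 2·59 + 3·21 = 269

269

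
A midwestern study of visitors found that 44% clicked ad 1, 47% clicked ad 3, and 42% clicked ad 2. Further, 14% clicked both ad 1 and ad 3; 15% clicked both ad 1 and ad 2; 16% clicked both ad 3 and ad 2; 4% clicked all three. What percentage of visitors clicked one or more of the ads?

P(union) = 44 + 47 + 42 − 14 − 15 − 16 + 4 = 92%

92%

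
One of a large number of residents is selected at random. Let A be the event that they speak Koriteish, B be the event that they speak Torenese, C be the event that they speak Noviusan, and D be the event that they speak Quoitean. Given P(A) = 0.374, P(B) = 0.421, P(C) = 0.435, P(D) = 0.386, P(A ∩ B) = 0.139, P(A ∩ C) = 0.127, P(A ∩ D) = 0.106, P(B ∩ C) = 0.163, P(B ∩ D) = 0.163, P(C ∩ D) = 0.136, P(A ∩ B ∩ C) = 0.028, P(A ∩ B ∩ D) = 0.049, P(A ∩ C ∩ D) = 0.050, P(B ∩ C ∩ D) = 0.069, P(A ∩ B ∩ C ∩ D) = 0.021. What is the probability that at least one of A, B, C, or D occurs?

P(A ∪ B ∪ C ∪ D) = 0.374 + 0.421 + 0.435 + 0.386 − 0.139 − 0.127 − 0.106 − 0.163 − 0.163 − 0.136 + 0.028 + 0.049 + 0.050 + 0.069 − 0.021 = 0.957

0.957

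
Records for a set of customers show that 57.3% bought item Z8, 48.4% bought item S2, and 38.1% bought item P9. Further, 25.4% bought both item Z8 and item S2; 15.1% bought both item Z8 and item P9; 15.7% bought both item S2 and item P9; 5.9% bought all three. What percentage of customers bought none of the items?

By inclusion-exclusion,
P(at least one) = 57.3 + 48.4 + 38.1 − 25.4 − 15.1 − 15.7 + 5.9 = 93.5%
P(none) = 100% − 93.5% = 6.5%

6.5%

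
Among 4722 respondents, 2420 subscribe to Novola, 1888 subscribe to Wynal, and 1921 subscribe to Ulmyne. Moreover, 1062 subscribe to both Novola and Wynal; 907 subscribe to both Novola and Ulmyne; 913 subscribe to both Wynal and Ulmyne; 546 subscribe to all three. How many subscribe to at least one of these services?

3893

|at least one| = 2420 + 1888 + 1921 − 1062 − 907 − 913 + 546 = 3893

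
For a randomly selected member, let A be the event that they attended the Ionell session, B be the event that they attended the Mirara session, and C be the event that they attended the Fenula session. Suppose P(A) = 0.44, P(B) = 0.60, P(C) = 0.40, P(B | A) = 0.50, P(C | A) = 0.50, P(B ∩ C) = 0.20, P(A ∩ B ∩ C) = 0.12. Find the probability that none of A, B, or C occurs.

0.08

P(A ∩ B) = P(A)·P(B|A) = 0.44 × 0.50 = 0.22
P(A ∩ C) = P(A)·P(C|A) = 0.44 × 0.50 = 0.22
Using inclusion–exclusion:
P(A ∪ B ∪ C) = 0.44 + 0.60 + 0.40 − 0.22 − 0.22 − 0.20 + 0.12 = 0.92
P(none) = 1 − 0.92 = 0.08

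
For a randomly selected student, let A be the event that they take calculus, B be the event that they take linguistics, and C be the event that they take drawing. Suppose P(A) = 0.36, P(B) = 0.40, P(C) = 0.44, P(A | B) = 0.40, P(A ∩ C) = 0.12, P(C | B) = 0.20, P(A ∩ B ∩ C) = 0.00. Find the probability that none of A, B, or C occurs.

P(A ∩ B) = P(B)·P(A|B) = 0.40 × 0.40 = 0.16
P(B ∩ C) = P(B)·P(C|B) = 0.40 × 0.20 = 0.08
P(A ∪ B ∪ C) = 0.36 + 0.40 + 0.44 − 0.16 − 0.12 − 0.08 + 0.00 = 0.84
P(none) = 1 − 0.84 = 0.16

0.16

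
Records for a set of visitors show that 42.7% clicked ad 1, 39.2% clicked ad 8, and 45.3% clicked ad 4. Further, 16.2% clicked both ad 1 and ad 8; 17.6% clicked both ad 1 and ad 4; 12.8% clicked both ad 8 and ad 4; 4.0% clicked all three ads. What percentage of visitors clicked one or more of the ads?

By inclusion-exclusion,
P(≥1) = 42.7 + 39.2 + 45.3 − 16.2 − 17.6 − 12.8 + 4.0 = 84.6%

84.6%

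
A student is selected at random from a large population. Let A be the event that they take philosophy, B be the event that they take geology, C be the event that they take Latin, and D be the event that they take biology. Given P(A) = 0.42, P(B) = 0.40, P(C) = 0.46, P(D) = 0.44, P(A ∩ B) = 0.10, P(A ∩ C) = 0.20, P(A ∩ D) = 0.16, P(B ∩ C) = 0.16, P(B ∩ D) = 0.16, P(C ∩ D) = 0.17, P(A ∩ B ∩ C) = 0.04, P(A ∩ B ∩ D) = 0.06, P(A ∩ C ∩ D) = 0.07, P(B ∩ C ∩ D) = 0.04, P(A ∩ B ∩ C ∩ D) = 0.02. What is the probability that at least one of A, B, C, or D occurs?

0.96

Apply inclusion-exclusion:
P(A ∪ B ∪ C ∪ D) = 0.42 + 0.40 + 0.46 + 0.44 − 0.10 − 0.20 − 0.16 − 0.16 − 0.16 − 0.17 + 0.04 + 0.06 + 0.07 + 0.04 − 0.02 = 0.96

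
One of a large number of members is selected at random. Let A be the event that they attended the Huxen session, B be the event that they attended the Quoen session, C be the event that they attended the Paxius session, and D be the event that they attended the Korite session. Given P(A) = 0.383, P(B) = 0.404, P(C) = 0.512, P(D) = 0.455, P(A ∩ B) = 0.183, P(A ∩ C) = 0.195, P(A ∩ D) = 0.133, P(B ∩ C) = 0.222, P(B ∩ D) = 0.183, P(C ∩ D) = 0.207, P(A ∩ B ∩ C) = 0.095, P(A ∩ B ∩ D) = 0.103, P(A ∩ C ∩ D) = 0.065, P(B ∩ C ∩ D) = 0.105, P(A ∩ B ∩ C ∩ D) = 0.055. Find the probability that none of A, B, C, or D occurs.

P(A ∪ B ∪ C ∪ D) = 0.383 + 0.404 + 0.512 + 0.455 − 0.183 − 0.195 − 0.133 − 0.222 − 0.183 − 0.207 + 0.095 + 0.103 + 0.065 + 0.105 − 0.055 = 0.944
P(none) = 1 − 0.944 = 0.056

0.056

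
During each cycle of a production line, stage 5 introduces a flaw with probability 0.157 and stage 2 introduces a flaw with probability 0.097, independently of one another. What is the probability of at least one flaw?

0.238771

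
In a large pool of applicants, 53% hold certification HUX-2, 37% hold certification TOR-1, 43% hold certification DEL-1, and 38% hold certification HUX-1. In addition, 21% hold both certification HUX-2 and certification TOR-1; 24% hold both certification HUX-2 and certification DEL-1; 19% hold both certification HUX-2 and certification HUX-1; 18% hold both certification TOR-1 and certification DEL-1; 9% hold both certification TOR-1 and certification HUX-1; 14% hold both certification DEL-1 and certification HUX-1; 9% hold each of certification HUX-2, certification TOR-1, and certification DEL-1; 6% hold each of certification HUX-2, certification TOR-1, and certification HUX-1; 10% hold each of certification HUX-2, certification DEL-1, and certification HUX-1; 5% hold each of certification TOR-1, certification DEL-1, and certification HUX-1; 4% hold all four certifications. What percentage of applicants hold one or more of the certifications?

92%

Inclusion–exclusion gives
P(union) = 53 + 37 + 43 + 38 − 21 − 24 − 19 − 18 − 9 − 14 + 9 + 6 + 10 + 5 − 4 = 92%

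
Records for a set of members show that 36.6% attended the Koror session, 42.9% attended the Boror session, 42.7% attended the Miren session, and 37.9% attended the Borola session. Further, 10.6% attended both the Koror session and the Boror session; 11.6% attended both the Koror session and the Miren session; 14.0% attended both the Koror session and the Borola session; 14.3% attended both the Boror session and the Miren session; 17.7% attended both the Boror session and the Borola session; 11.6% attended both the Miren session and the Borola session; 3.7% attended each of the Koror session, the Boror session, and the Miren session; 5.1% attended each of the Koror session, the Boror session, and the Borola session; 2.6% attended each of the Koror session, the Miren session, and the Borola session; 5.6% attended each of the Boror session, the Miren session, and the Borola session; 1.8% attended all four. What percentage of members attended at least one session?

P(≥1) = 36.6 + 42.9 + 42.7 + 37.9 − 10.6 − 11.6 − 14.0 − 14.3 − 17.7 − 11.6 + 3.7 + 5.1 + 2.6 + 5.6 − 1.8 = 95.5%

95.5%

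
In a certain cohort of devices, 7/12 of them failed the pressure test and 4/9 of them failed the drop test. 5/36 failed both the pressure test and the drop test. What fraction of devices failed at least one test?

8/9

P(at least one) = 7/12 + 4/9 − 5/36 = 8/9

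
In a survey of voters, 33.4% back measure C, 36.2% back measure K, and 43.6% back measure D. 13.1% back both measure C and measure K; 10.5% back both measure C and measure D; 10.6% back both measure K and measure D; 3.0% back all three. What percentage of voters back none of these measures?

Apply inclusion-exclusion:
P(≥1) = 33.4 + 36.2 + 43.6 − 13.1 − 10.5 − 10.6 + 3.0 = 82.0%
P(none) = 100% − 82.0% = 18.0%

18.0%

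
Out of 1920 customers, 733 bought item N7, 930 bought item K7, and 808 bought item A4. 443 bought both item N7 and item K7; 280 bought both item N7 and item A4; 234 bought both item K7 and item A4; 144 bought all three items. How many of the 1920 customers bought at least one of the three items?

1658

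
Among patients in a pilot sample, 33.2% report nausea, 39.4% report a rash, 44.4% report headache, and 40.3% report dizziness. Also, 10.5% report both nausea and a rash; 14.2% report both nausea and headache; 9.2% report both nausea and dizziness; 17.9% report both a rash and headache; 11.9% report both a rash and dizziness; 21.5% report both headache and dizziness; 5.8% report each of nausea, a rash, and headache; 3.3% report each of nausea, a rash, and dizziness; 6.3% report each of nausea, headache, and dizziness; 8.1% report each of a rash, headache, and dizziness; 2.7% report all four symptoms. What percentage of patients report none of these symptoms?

7.1%

P(at least one) = 33.2 + 39.4 + 44.4 + 40.3 − 10.5 − 14.2 − 9.2 − 17.9 − 11.9 − 21.5 + 5.8 + 3.3 + 6.3 + 8.1 − 2.7 = 92.9%
P(none) = 100% − 92.9% = 7.1%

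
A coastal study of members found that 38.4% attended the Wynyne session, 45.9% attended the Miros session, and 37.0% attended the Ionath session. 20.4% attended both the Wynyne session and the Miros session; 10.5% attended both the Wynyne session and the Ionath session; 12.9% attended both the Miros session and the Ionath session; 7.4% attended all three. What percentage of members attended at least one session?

P(union) = 38.4 + 45.9 + 37.0 − 20.4 − 10.5 − 12.9 + 7.4 = 84.9%

84.9%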